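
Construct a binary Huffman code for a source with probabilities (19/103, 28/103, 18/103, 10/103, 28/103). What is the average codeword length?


Huffman construction (repeatedly merge the two least-probable nodes; each merge adds 1 bit to every symbol beneath it): 10/103 + 18/103 = 28/103; 19/103 + 28/103 = 47/103; 28/103 + 28/103 = 56/103; 47/103 + 56/103 = 1. Resulting codeword lengths (in the order the probabilities were given): (2, 2, 3, 3, 2). L_avg = sum(p_i * l_i) = 19/103*2 + 28/103*2 + 18/103*3 + 10/103*3 + 28/103*2 = 234/103 = 2.2718

2.2718 bits


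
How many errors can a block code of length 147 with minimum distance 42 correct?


Correction capability = floor((d-1)/2) = floor((42-1)/2) = 20

20 errors


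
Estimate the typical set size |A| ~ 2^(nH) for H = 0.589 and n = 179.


log2|A_typical| = nH = 179 * 0.589 = 105.431, so |A_typical| ~ 2^105.431 = 5.469e+31

5.469e+31


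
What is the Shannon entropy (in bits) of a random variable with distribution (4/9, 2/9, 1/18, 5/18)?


H = -sum(p_i * log2(p_i)). Terms: -(4/9)*log2(4/9) = 0.519967; -(2/9)*log2(2/9) = 0.482206; -(1/18)*log2(1/18) = 0.231663; -(5/18)*log2(5/18) = 0.513332. H = 0.519967 + 0.482206 + 0.231663 + 0.513332 = 1.7472

1.7472 bits


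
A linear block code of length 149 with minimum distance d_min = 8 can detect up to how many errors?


Detection capability = d_min - 1 = 8 - 1 = 7

7 errors


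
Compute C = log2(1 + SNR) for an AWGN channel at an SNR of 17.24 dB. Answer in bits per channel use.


SNR_linear = 10^(17.24/10) = 52.9663; C = log2(1 + SNR_linear) = log2(1 + 52.9663) = 5.754

5.754 bits/channel use


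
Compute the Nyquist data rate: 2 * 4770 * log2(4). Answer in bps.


Rate = 2 * B * log2(M) = 2 * 4770 * 2.0 = 19080.0

19080.0 bps


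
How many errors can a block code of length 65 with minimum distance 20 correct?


Correction capability = floor((d-1)/2) = floor((20-1)/2) = 9

9 errors


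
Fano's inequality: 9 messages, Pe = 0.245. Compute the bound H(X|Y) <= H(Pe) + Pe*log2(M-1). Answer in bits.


H(Pe) = -Pe*log2(Pe) - (1-Pe)*log2(1-Pe) = -0.245*log2(0.245) - 0.755*log2(0.755) = 0.497141 + 0.306116 = 0.8033. Pe*log2(M-1) = 0.245*log2(8) = 0.735000. Bound = H(Pe) + Pe*log2(M-1) = 0.497141 + 0.306116 + 0.735000 = 1.5383

1.5383 bits


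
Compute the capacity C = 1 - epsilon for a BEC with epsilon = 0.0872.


C = 1 - epsilon = 1 - 0.0872 = 0.9128

0.9128 bits


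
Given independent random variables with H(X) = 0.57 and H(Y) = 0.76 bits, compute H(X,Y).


For independent variables, H(X,Y) = H(X) + H(Y) = 0.57 + 0.76 = 1.33

1.33 bits


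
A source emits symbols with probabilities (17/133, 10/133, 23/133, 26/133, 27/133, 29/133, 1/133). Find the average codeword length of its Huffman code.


Huffman construction (repeatedly merge the two least-probable nodes; each merge adds 1 bit to every symbol beneath it): 1/133 + 10/133 = 11/133; 11/133 + 17/133 = 4/19; 23/133 + 26/133 = 7/19; 27/133 + 4/19 = 55/133; 29/133 + 7/19 = 78/133; 55/133 + 78/133 = 1. Resulting codeword lengths (in the order the probabilities were given): (3, 4, 3, 3, 2, 2, 4). L_avg = sum(p_i * l_i) = 17/133*3 + 10/133*4 + 23/133*3 + 26/133*3 + 27/133*2 + 29/133*2 + 1/133*4 = 354/133 = 2.6617

2.6617 bits


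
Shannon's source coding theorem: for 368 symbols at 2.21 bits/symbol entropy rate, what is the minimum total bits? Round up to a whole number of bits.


Minimum bits >= n * H = 368 * 2.21 = 813.28, rounded up to a whole number of bits = 814

814 bits


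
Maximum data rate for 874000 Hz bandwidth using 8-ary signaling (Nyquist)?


Rate = 2 * B * log2(M) = 2 * 874000 * 3.0 = 5244000.0

5244000.0 bps


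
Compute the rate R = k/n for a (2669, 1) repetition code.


Rate = k/n = 1/2669

1/2669


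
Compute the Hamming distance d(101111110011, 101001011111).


Count differing positions: . . . ^ ^ . ^ . ^ ^ . . = 5 differences

5


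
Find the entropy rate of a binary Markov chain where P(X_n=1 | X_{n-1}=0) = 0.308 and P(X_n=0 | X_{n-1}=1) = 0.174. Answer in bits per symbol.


Stationary distribution: pi_0 = p10/(p01+p10) = 0.361, pi_1 = 0.639. Entropy rate H' = pi_0*H(p01) + pi_1*H(p10) = 0.361*0.8909 + 0.639*0.6668 = 0.7477

0.7477 bits/symbol


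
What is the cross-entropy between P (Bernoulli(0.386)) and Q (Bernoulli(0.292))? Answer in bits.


H(P,Q) = -p*log2(q) - (1-p)*log2(1-q). -0.386*log2(0.292) = 0.685520; -0.614*log2(0.708) = 0.305882. H(P,Q) = 0.685520 + 0.305882 = 0.9914

0.9914 bits


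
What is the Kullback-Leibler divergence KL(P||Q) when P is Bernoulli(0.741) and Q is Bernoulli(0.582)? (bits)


KL = p*log2(p/q) + (1-p)*log2((1-p)/(1-q)) = 0.741*log2(0.741/0.582) + 0.259*log2(0.259/0.418) = 0.0794

0.0794 bits


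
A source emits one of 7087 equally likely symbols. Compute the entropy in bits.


H = log2(n) = log2(7087) = 12.791

12.791 bits


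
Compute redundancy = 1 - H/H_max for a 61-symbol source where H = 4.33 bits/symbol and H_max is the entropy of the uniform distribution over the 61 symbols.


H_max = log2(K) = log2(61) = 5.9307 bits/symbol. Redundancy = 1 - H/H_max = 1 - 4.33/5.9307 = 1 - 0.7301 = 0.2699

0.2699


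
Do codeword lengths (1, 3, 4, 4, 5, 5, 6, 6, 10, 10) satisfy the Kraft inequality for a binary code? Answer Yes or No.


Kraft sum = sum(2^(-l_i)) = 0.8457, need <= 1. Result: satisfied (a binary prefix-free code with these lengths exists)

Yes


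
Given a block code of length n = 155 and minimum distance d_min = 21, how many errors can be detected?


Detection capability = d_min - 1 = 21 - 1 = 20

20 errors


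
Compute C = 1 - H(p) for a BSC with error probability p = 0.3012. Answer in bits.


H(p) = -p*log2(p) - (1-p)*log2(1-p) = -0.3012*log2(0.3012) - 0.6988*log2(0.6988) = 0.521439 + 0.361313 = 0.8828. C = 1 - H(p) = 1 - 0.8828 = 0.1172

0.1172 bits


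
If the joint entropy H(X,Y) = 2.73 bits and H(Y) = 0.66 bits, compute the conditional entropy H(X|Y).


H(X|Y) = H(X,Y) - H(Y) = 2.73 - 0.66 = 2.07

2.07 bits


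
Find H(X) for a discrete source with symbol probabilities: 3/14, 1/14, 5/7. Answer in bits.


H = -sum(p_i * log2(p_i)). Terms: -(3/14)*log2(3/14) = 0.476227; -(1/14)*log2(1/14) = 0.271954; -(5/7)*log2(5/7) = 0.346733. H = 0.476227 + 0.271954 + 0.346733 = 1.0949

1.0949 bits


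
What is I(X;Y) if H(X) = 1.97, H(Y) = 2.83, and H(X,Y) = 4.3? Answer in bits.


I(X;Y) = H(X) + H(Y) - H(X,Y) = 1.97 + 2.83 - 4.3 = 0.5

0.5 bits


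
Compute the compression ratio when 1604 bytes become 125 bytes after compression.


Ratio = original / compressed = 1604 / 125 = 12.832

12.832


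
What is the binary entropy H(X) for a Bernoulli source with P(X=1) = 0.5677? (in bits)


H = -p*log2(p) - (1-p)*log2(1-p). -0.5677*log2(0.5677) = 0.463697; -0.4323*log2(0.4323) = 0.523038. H = 0.463697 + 0.523038 = 0.9867

0.9867 bits


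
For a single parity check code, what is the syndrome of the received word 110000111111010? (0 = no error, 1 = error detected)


Syndrome = XOR of all bits = 1 XOR 1 XOR 0 XOR 0 XOR 0 XOR 0 XOR 1 XOR 1 XOR 1 XOR 1 XOR 1 XOR 1 XOR 0 XOR 1 XOR 0 = 1

1


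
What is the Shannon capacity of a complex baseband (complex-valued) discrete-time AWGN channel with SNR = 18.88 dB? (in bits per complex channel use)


SNR_linear = 10^(18.88/10) = 77.2681; C = log2(1 + SNR_linear) = log2(1 + 77.2681) = 6.2904

6.2904 bits/channel use


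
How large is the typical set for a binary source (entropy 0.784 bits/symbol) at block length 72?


log2|A_typical| = nH = 72 * 0.784 = 56.448, so |A_typical| ~ 2^56.448 = 9.830e+16

9.830e+16


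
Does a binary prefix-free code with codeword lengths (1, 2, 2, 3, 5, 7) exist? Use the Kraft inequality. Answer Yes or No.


Kraft sum = sum(2^(-l_i)) = 1.1641, need <= 1. Result: violated (a binary prefix-free code with these lengths cannot exist)

No


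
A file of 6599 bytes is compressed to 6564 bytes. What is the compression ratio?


Ratio = original / compressed = 6599 / 6564 = 1.0053

1.0053


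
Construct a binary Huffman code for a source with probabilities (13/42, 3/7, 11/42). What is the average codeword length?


Huffman construction (repeatedly merge the two least-probable nodes; each merge adds 1 bit to every symbol beneath it): 11/42 + 13/42 = 4/7; 3/7 + 4/7 = 1. Resulting codeword lengths (in the order the probabilities were given): (2, 1, 2). L_avg = sum(p_i * l_i) = 13/42*2 + 3/7*1 + 11/42*2 = 11/7 = 1.5714

1.5714 bits


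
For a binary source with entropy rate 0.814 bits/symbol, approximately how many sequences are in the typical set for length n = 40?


log2|A_typical| = nH = 40 * 0.814 = 32.56, so |A_typical| ~ 2^32.56 = 6.332e+09

6.332e+09


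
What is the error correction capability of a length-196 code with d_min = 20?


Correction capability = floor((d-1)/2) = floor((20-1)/2) = 9

9 errors


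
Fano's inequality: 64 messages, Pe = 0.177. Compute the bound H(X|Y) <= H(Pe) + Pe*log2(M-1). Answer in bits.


H(Pe) = -Pe*log2(Pe) - (1-Pe)*log2(1-Pe) = -0.177*log2(0.177) - 0.823*log2(0.823) = 0.442178 + 0.231292 = 0.6735. Pe*log2(M-1) = 0.177*log2(63) = 1.057979. Bound = H(Pe) + Pe*log2(M-1) = 0.442178 + 0.231292 + 1.057979 = 1.7314

1.7314 bits


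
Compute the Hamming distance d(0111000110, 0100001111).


Count differing positions: . . ^ ^ . . ^ . . ^ = 4 differences

4


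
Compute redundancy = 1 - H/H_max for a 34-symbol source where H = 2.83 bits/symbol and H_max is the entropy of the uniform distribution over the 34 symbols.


H_max = log2(K) = log2(34) = 5.0875 bits/symbol. Redundancy = 1 - H/H_max = 1 - 2.83/5.0875 = 1 - 0.5563 = 0.4437

0.4437


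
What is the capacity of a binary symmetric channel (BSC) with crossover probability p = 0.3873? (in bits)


H(p) = -p*log2(p) - (1-p)*log2(1-p) = -0.3873*log2(0.3873) - 0.6127*log2(0.6127) = 0.530011 + 0.433024 = 0.963. C = 1 - H(p) = 1 - 0.963 = 0.037

0.037 bits


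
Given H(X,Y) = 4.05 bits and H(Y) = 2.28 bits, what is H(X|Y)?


H(X|Y) = H(X,Y) - H(Y) = 4.05 - 2.28 = 1.77

1.77 bits


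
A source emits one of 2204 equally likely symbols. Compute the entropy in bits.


H = log2(n) = log2(2204) = 11.1059

11.1059 bits


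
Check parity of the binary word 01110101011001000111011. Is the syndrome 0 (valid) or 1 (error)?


Syndrome = XOR of all bits = 0 XOR 1 XOR 1 XOR 1 XOR 0 XOR 1 XOR 0 XOR 1 XOR 0 XOR 1 XOR 1 XOR 0 XOR 0 XOR 1 XOR 0 XOR 0 XOR 0 XOR 1 XOR 1 XOR 1 XOR 0 XOR 1 XOR 1 = 1

1


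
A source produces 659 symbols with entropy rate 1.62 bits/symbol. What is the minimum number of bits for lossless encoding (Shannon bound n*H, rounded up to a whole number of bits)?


Minimum bits >= n * H = 659 * 1.62 = 1067.58, rounded up to a whole number of bits = 1068

1068 bits


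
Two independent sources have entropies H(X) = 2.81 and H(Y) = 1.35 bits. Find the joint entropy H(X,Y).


For independent variables, H(X,Y) = H(X) + H(Y) = 2.81 + 1.35 = 4.16

4.16 bits


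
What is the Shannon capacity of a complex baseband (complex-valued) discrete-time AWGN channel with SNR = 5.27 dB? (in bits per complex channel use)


SNR_linear = 10^(5.27/10) = 3.3651; C = log2(1 + SNR_linear) = log2(1 + 3.3651) = 2.126

2.126 bits/channel use


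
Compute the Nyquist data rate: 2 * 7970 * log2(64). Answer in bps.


Rate = 2 * B * log2(M) = 2 * 7970 * 6.0 = 95640.0

95640.0 bps


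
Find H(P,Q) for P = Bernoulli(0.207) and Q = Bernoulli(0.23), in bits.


H(P,Q) = -p*log2(q) - (1-p)*log2(1-q). -0.207*log2(0.23) = 0.438901; -0.793*log2(0.77) = 0.299016. H(P,Q) = 0.438901 + 0.299016 = 0.7379

0.7379 bits


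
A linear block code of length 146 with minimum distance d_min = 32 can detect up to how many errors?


Detection capability = d_min - 1 = 32 - 1 = 31

31 errors


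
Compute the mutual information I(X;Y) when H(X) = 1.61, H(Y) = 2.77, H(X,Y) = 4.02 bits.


I(X;Y) = H(X) + H(Y) - H(X,Y) = 1.61 + 2.77 - 4.02 = 0.36

0.36 bits


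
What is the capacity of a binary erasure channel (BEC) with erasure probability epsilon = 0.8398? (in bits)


C = 1 - epsilon = 1 - 0.8398 = 0.1602

0.1602 bits


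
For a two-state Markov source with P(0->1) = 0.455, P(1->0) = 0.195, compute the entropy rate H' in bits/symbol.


Stationary distribution: pi_0 = p10/(p01+p10) = 0.3, pi_1 = 0.7. Entropy rate H' = pi_0*H(p01) + pi_1*H(p10) = 0.3*0.9941 + 0.7*0.7118 = 0.7965

0.7965 bits/symbol


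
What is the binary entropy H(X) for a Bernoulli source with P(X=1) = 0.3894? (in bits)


H = -p*log2(p) - (1-p)*log2(1-p). -0.3894*log2(0.3894) = 0.529847; -0.6106*log2(0.6106) = 0.434564. H = 0.529847 + 0.434564 = 0.9644

0.9644 bits


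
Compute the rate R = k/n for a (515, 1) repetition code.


Rate = k/n = 1/515

1/515


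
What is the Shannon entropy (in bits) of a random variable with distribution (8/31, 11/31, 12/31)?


H = -sum(p_i * log2(p_i)). Terms: -(8/31)*log2(8/31) = 0.504309; -(11/31)*log2(11/31) = 0.530400; -(12/31)*log2(12/31) = 0.530026. H = 0.504309 + 0.530400 + 0.530026 = 1.5647

1.5647 bits


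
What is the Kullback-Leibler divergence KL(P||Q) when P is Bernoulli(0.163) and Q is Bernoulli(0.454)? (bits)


KL = p*log2(p/q) + (1-p)*log2((1-p)/(1-q)) = 0.163*log2(0.163/0.454) + 0.837*log2(0.837/0.546) = 0.275

0.275 bits


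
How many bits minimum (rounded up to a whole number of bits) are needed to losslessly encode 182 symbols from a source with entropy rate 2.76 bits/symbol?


Minimum bits >= n * H = 182 * 2.76 = 502.32, rounded up to a whole number of bits = 503

503 bits


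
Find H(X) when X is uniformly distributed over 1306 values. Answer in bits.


H = log2(n) = log2(1306) = 10.3509

10.3509 bits


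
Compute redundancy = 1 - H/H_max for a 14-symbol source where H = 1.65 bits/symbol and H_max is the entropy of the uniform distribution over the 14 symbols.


H_max = log2(K) = log2(14) = 3.8074 bits/symbol. Redundancy = 1 - H/H_max = 1 - 1.65/3.8074 = 1 - 0.4334 = 0.5666

0.5666


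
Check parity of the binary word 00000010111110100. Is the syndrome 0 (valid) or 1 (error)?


Syndrome = XOR of all bits = 0 XOR 0 XOR 0 XOR 0 XOR 0 XOR 0 XOR 1 XOR 0 XOR 1 XOR 1 XOR 1 XOR 1 XOR 1 XOR 0 XOR 1 XOR 0 XOR 0 = 1

1


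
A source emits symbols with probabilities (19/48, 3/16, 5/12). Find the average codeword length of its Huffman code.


Huffman construction (repeatedly merge the two least-probable nodes; each merge adds 1 bit to every symbol beneath it): 3/16 + 19/48 = 7/12; 5/12 + 7/12 = 1. Resulting codeword lengths (in the order the probabilities were given): (2, 2, 1). L_avg = sum(p_i * l_i) = 19/48*2 + 3/16*2 + 5/12*1 = 19/12 = 1.5833

1.5833 bits


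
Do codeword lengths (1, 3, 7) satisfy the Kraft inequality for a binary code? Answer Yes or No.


Kraft sum = sum(2^(-l_i)) = 0.6328, need <= 1. Result: satisfied (a binary prefix-free code with these lengths exists)

Yes


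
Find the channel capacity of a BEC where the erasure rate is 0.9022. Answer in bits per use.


C = 1 - epsilon = 1 - 0.9022 = 0.0978

0.0978 bits


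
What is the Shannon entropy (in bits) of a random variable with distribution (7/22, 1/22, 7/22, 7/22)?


H = -sum(p_i * log2(p_i)). Terms: -(7/22)*log2(7/22) = 0.525661; -(1/22)*log2(1/22) = 0.202701; -(7/22)*log2(7/22) = 0.525661; -(7/22)*log2(7/22) = 0.525661. H = 0.525661 + 0.202701 + 0.525661 + 0.525661 = 1.7797

1.7797 bits


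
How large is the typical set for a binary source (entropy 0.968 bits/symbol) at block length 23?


log2|A_typical| = nH = 23 * 0.968 = 22.264, so |A_typical| ~ 2^22.264 = 5.037e+06

5.037e+06


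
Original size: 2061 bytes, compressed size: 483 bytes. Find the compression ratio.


Ratio = original / compressed = 2061 / 483 = 4.2671

4.2671


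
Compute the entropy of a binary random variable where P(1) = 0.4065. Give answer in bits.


H = -p*log2(p) - (1-p)*log2(1-p). -0.4065*log2(0.4065) = 0.527910; -0.5935*log2(0.5935) = 0.446716. H = 0.527910 + 0.446716 = 0.9746

0.9746 bits


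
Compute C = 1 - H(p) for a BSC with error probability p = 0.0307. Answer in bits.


H(p) = -p*log2(p) - (1-p)*log2(1-p) = -0.0307*log2(0.0307) - 0.9693*log2(0.9693) = 0.154286 + 0.043604 = 0.1979. C = 1 - H(p) = 1 - 0.1979 = 0.8021

0.8021 bits


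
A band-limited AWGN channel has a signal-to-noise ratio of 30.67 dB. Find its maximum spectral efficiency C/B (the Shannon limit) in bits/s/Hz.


SNR_linear = 10^(30.67/10) = 1166.8096; C/B = log2(1 + SNR_linear) = log2(1 + 1166.8096) = 10.1896

10.1896 bits/s/Hz


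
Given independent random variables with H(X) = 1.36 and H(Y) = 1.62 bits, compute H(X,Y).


For independent variables, H(X,Y) = H(X) + H(Y) = 1.36 + 1.62 = 2.98

2.98 bits


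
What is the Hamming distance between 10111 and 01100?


Count differing positions: ^ ^ . ^ ^ = 4 differences

4


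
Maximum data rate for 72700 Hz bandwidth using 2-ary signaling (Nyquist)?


Rate = 2 * B * log2(M) = 2 * 72700 * 1.0 = 145400.0

145400.0 bps


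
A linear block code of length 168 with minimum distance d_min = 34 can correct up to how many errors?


Correction capability = floor((d-1)/2) = floor((34-1)/2) = 16

16 errors


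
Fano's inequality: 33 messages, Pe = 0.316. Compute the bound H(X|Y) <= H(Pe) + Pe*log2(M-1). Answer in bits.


H(Pe) = -Pe*log2(Pe) - (1-Pe)*log2(1-Pe) = -0.316*log2(0.316) - 0.684*log2(0.684) = 0.525193 + 0.374785 = 0.9. Pe*log2(M-1) = 0.316*log2(32) = 1.580000. Bound = H(Pe) + Pe*log2(M-1) = 0.525193 + 0.374785 + 1.580000 = 2.48

2.48 bits


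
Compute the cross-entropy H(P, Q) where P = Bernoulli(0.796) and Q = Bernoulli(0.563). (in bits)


H(P,Q) = -p*log2(q) - (1-p)*log2(1-q). -0.796*log2(0.563) = 0.659719; -0.204*log2(0.437) = 0.243636. H(P,Q) = 0.659719 + 0.243636 = 0.9034

0.9034 bits


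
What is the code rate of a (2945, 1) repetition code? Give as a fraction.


Rate = k/n = 1/2945

1/2945


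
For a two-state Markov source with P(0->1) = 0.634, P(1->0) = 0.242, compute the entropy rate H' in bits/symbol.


Stationary distribution: pi_0 = p10/(p01+p10) = 0.2763, pi_1 = 0.7237. Entropy rate H' = pi_0*H(p01) + pi_1*H(p10) = 0.2763*0.9476 + 0.7237*0.7984 = 0.8396

0.8396 bits/symbol


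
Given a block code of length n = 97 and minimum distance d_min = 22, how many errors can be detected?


Detection capability = d_min - 1 = 22 - 1 = 21

21 errors


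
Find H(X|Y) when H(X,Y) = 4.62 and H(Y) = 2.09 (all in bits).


H(X|Y) = H(X,Y) - H(Y) = 4.62 - 2.09 = 2.53

2.53 bits


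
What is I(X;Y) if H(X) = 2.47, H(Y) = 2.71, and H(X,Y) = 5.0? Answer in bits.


I(X;Y) = H(X) + H(Y) - H(X,Y) = 2.47 + 2.71 - 5.0 = 0.18

0.18 bits


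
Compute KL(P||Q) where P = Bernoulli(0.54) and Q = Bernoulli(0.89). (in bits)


KL = p*log2(p/q) + (1-p)*log2((1-p)/(1-q)) = 0.54*log2(0.54/0.89) + 0.46*log2(0.46/0.11) = 0.5602

0.5602 bits


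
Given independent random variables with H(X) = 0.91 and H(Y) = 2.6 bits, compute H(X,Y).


For independent variables, H(X,Y) = H(X) + H(Y) = 0.91 + 2.6 = 3.51

3.51 bits


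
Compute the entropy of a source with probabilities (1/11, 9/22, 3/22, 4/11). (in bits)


H = -sum(p_i * log2(p_i)). Terms: -(1/11)*log2(1/11) = 0.314494; -(9/22)*log2(9/22) = 0.527525; -(3/22)*log2(3/22) = 0.391973; -(4/11)*log2(4/11) = 0.530702. H = 0.314494 + 0.527525 + 0.391973 + 0.530702 = 1.7647

1.7647 bits


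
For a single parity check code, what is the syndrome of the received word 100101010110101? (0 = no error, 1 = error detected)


Syndrome = XOR of all bits = 1 XOR 0 XOR 0 XOR 1 XOR 0 XOR 1 XOR 0 XOR 1 XOR 0 XOR 1 XOR 1 XOR 0 XOR 1 XOR 0 XOR 1 = 0

0


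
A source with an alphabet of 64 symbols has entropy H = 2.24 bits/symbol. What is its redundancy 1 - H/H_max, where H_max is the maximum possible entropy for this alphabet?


H_max = log2(K) = log2(64) = 6.0 bits/symbol. Redundancy = 1 - H/H_max = 1 - 2.24/6.0 = 1 - 0.3733 = 0.6267

0.6267


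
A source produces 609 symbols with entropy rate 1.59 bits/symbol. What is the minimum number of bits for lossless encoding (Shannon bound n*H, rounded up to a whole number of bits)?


Minimum bits >= n * H = 609 * 1.59 = 968.31, rounded up to a whole number of bits = 969

969 bits


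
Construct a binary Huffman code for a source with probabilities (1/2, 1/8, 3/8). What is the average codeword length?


Huffman construction (repeatedly merge the two least-probable nodes; each merge adds 1 bit to every symbol beneath it): 1/8 + 3/8 = 1/2; 1/2 + 1/2 = 1. Resulting codeword lengths (in the order the probabilities were given): (1, 2, 2). L_avg = sum(p_i * l_i) = 1/2*1 + 1/8*2 + 3/8*2 = 3/2 = 1.5

1.5 bits


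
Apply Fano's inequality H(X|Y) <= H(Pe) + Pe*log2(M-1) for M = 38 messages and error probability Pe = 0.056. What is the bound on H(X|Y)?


H(Pe) = -Pe*log2(Pe) - (1-Pe)*log2(1-Pe) = -0.056*log2(0.056) - 0.944*log2(0.944) = 0.232872 + 0.078485 = 0.3114. Pe*log2(M-1) = 0.056*log2(37) = 0.291729. Bound = H(Pe) + Pe*log2(M-1) = 0.232872 + 0.078485 + 0.291729 = 0.6031

0.6031 bits


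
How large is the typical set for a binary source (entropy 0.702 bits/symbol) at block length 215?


log2|A_typical| = nH = 215 * 0.702 = 150.93, so |A_typical| ~ 2^150.93 = 2.719e+45

2.719e+45


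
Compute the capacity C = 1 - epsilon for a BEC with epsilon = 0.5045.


C = 1 - epsilon = 1 - 0.5045 = 0.4955

0.4955 bits


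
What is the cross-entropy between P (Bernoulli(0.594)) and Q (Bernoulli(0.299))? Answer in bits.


H(P,Q) = -p*log2(q) - (1-p)*log2(1-q). -0.594*log2(0.299) = 1.034619; -0.406*log2(0.701) = 0.208081. H(P,Q) = 1.034619 + 0.208081 = 1.2427

1.2427 bits


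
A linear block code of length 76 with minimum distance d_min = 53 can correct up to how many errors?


Correction capability = floor((d-1)/2) = floor((53-1)/2) = 26

26 errors


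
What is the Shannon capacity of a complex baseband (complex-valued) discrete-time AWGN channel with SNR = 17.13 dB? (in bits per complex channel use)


SNR_linear = 10^(17.13/10) = 51.6416; C = log2(1 + SNR_linear) = log2(1 + 51.6416) = 5.7181

5.7181 bits/channel use


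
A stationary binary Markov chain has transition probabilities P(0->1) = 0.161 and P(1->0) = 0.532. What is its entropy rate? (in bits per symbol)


Stationary distribution: pi_0 = p10/(p01+p10) = 0.7677, pi_1 = 0.2323. Entropy rate H' = pi_0*H(p01) + pi_1*H(p10) = 0.7677*0.6367 + 0.2323*0.997 = 0.7204

0.7204 bits/symbol


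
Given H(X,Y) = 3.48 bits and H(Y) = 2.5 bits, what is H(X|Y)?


H(X|Y) = H(X,Y) - H(Y) = 3.48 - 2.5 = 0.98

0.98 bits


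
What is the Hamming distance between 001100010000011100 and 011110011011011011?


Count differing positions: . ^ . . ^ . . . ^ . ^ ^ . . . ^ ^ ^ = 8 differences

8


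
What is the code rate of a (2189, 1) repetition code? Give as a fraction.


Rate = k/n = 1/2189

1/2189


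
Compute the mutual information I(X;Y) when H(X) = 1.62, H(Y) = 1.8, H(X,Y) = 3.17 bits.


I(X;Y) = H(X) + H(Y) - H(X,Y) = 1.62 + 1.8 - 3.17 = 0.25

0.25 bits


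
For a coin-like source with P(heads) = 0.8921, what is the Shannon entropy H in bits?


H = -p*log2(p) - (1-p)*log2(1-p). -0.8921*log2(0.8921) = 0.146949; -0.1079*log2(0.1079) = 0.346600. H = 0.146949 + 0.346600 = 0.4935

0.4935 bits


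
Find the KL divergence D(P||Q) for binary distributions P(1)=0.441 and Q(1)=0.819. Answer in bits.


KL = p*log2(p/q) + (1-p)*log2((1-p)/(1-q)) = 0.441*log2(0.441/0.819) + 0.559*log2(0.559/0.181) = 0.5156

0.5156 bits


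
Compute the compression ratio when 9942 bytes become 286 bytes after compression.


Ratio = original / compressed = 9942 / 286 = 34.7622

34.7622


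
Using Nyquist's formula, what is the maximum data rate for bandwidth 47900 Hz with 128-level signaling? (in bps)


Rate = 2 * B * log2(M) = 2 * 47900 * 7.0 = 670600.0

670600.0 bps


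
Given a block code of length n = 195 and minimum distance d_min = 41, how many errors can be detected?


Detection capability = d_min - 1 = 41 - 1 = 40

40 errors


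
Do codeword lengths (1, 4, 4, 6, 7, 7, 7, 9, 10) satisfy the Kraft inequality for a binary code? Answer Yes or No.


Kraft sum = sum(2^(-l_i)) = 0.667, need <= 1. Result: satisfied (a binary prefix-free code with these lengths exists)

Yes


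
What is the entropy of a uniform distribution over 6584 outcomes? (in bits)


H = log2(n) = log2(6584) = 12.6847

12.6847 bits


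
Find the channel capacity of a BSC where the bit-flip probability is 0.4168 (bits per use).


H(p) = -p*log2(p) - (1-p)*log2(1-p) = -0.4168*log2(0.4168) - 0.5832*log2(0.5832) = 0.526240 + 0.453693 = 0.9799. C = 1 - H(p) = 1 - 0.9799 = 0.0201

0.0201 bits


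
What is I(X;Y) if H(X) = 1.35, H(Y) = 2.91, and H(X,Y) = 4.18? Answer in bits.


I(X;Y) = H(X) + H(Y) - H(X,Y) = 1.35 + 2.91 - 4.18 = 0.08

0.08 bits


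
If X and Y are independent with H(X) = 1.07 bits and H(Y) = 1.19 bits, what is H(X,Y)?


For independent variables, H(X,Y) = H(X) + H(Y) = 1.07 + 1.19 = 2.26

2.26 bits


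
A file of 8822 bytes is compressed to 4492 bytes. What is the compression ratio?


Ratio = original / compressed = 8822 / 4492 = 1.9639

1.9639


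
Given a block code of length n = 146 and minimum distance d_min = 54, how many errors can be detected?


Detection capability = d_min - 1 = 54 - 1 = 53

53 errors


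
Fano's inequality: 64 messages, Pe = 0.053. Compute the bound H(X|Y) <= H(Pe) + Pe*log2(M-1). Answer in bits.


H(Pe) = -Pe*log2(Pe) - (1-Pe)*log2(1-Pe) = -0.053*log2(0.053) - 0.947*log2(0.947) = 0.224607 + 0.074400 = 0.299. Pe*log2(M-1) = 0.053*log2(63) = 0.316796. Bound = H(Pe) + Pe*log2(M-1) = 0.224607 + 0.074400 + 0.316796 = 0.6158

0.6158 bits


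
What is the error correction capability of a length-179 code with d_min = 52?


Correction capability = floor((d-1)/2) = floor((52-1)/2) = 25

25 errors


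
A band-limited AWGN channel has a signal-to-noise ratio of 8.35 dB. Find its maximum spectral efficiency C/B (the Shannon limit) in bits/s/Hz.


SNR_linear = 10^(8.35/10) = 6.8391; C/B = log2(1 + SNR_linear) = log2(1 + 6.8391) = 2.9707

2.9707 bits/s/Hz


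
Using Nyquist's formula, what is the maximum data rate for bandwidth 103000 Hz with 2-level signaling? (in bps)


Rate = 2 * B * log2(M) = 2 * 103000 * 1.0 = 206000.0

206000.0 bps


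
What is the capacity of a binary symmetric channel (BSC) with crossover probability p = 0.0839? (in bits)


H(p) = -p*log2(p) - (1-p)*log2(1-p) = -0.0839*log2(0.0839) - 0.9161*log2(0.9161) = 0.299958 + 0.115816 = 0.4158. C = 1 - H(p) = 1 - 0.4158 = 0.5842

0.5842 bits


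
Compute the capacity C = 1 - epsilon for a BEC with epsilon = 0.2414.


C = 1 - epsilon = 1 - 0.2414 = 0.7586

0.7586 bits


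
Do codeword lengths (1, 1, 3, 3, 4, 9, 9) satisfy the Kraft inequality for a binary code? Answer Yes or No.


Kraft sum = sum(2^(-l_i)) = 1.3164, need <= 1. Result: violated (a binary prefix-free code with these lengths cannot exist)

No


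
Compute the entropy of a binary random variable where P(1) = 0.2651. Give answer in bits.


H = -p*log2(p) - (1-p)*log2(1-p). -0.2651*log2(0.2651) = 0.507770; -0.7349*log2(0.7349) = 0.326575. H = 0.507770 + 0.326575 = 0.8343

0.8343 bits


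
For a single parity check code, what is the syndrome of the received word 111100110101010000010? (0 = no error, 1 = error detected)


Syndrome = XOR of all bits = 1 XOR 1 XOR 1 XOR 1 XOR 0 XOR 0 XOR 1 XOR 1 XOR 0 XOR 1 XOR 0 XOR 1 XOR 0 XOR 1 XOR 0 XOR 0 XOR 0 XOR 0 XOR 0 XOR 1 XOR 0 = 0

0


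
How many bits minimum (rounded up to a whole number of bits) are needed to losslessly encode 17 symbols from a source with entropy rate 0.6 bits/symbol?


Minimum bits >= n * H = 17 * 0.6 = 10.2, rounded up to a whole number of bits = 11

11 bits


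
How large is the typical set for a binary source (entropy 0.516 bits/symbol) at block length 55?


log2|A_typical| = nH = 55 * 0.516 = 28.38, so |A_typical| ~ 2^28.38 = 3.493e+08

3.493e+08


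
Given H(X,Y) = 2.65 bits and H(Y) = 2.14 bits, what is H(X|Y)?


H(X|Y) = H(X,Y) - H(Y) = 2.65 - 2.14 = 0.51

0.51 bits


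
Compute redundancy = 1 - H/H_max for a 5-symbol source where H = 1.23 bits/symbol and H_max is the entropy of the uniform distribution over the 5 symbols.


H_max = log2(K) = log2(5) = 2.3219 bits/symbol. Redundancy = 1 - H/H_max = 1 - 1.23/2.3219 = 1 - 0.5297 = 0.4703

0.4703


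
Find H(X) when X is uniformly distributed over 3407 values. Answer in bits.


H = log2(n) = log2(3407) = 11.7343

11.7343 bits


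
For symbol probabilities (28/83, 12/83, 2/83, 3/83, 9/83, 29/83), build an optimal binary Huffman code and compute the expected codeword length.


Huffman construction (repeatedly merge the two least-probable nodes; each merge adds 1 bit to every symbol beneath it): 2/83 + 3/83 = 5/83; 5/83 + 9/83 = 14/83; 12/83 + 14/83 = 26/83; 26/83 + 28/83 = 54/83; 29/83 + 54/83 = 1. Resulting codeword lengths (in the order the probabilities were given): (2, 3, 5, 5, 4, 1). L_avg = sum(p_i * l_i) = 28/83*2 + 12/83*3 + 2/83*5 + 3/83*5 + 9/83*4 + 29/83*1 = 182/83 = 2.1928

2.1928 bits


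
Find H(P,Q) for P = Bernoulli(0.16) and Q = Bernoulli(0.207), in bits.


H(P,Q) = -p*log2(q) - (1-p)*log2(1-q). -0.16*log2(0.207) = 0.363568; -0.84*log2(0.793) = 0.281070. H(P,Q) = 0.363568 + 0.281070 = 0.6446

0.6446 bits


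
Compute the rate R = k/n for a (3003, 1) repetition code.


Rate = k/n = 1/3003

1/3003


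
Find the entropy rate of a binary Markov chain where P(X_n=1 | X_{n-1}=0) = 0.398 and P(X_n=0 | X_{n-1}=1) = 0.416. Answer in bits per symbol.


Stationary distribution: pi_0 = p10/(p01+p10) = 0.5111, pi_1 = 0.4889. Entropy rate H' = pi_0*H(p01) + pi_1*H(p10) = 0.5111*0.9698 + 0.4889*0.9795 = 0.9745

0.9745 bits/symbol


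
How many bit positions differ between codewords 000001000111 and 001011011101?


Count differing positions: . . ^ . ^ . . ^ ^ . ^ . = 5 differences

5


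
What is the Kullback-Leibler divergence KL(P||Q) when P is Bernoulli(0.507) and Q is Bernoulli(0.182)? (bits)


KL = p*log2(p/q) + (1-p)*log2((1-p)/(1-q)) = 0.507*log2(0.507/0.182) + 0.493*log2(0.493/0.818) = 0.3892

0.3892 bits


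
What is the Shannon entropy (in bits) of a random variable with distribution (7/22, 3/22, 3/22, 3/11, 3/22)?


H = -sum(p_i * log2(p_i)). Terms: -(7/22)*log2(7/22) = 0.525661; -(3/22)*log2(3/22) = 0.391973; -(3/22)*log2(3/22) = 0.391973; -(3/11)*log2(3/11) = 0.511219; -(3/22)*log2(3/22) = 0.391973. H = 0.525661 + 0.391973 + 0.391973 + 0.511219 + 0.391973 = 2.2128

2.2128 bits


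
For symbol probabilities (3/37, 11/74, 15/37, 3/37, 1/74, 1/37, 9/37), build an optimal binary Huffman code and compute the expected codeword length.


Huffman construction (repeatedly merge the two least-probable nodes; each merge adds 1 bit to every symbol beneath it): 1/74 + 1/37 = 3/74; 3/74 + 3/37 = 9/74; 3/37 + 9/74 = 15/74; 11/74 + 15/74 = 13/37; 9/37 + 13/37 = 22/37; 15/37 + 22/37 = 1. Resulting codeword lengths (in the order the probabilities were given): (5, 3, 1, 4, 6, 6, 2). L_avg = sum(p_i * l_i) = 3/37*5 + 11/74*3 + 15/37*1 + 3/37*4 + 1/74*6 + 1/37*6 + 9/37*2 = 171/74 = 2.3108

2.3108 bits


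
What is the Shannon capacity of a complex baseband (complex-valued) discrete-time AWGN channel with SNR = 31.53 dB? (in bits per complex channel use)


SNR_linear = 10^(31.53/10) = 1422.3288; C = log2(1 + SNR_linear) = log2(1 + 1422.3288) = 10.4751

10.4751 bits/channel use


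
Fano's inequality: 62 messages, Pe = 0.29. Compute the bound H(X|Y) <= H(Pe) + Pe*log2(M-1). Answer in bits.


H(Pe) = -Pe*log2(Pe) - (1-Pe)*log2(1-Pe) = -0.29*log2(0.29) - 0.71*log2(0.71) = 0.517904 + 0.350817 = 0.8687. Pe*log2(M-1) = 0.29*log2(61) = 1.719914. Bound = H(Pe) + Pe*log2(M-1) = 0.517904 + 0.350817 + 1.719914 = 2.5886

2.5886 bits


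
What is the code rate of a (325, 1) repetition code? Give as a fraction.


Rate = k/n = 1/325

1/325


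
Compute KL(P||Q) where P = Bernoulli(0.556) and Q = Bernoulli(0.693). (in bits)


KL = p*log2(p/q) + (1-p)*log2((1-p)/(1-q)) = 0.556*log2(0.556/0.693) + 0.444*log2(0.444/0.307) = 0.0597

0.0597 bits


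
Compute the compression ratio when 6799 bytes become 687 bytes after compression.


Ratio = original / compressed = 6799 / 687 = 9.8967

9.8967


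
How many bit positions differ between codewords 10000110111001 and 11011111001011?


Count differing positions: . ^ . ^ ^ . . ^ ^ ^ . . ^ . = 7 differences

7


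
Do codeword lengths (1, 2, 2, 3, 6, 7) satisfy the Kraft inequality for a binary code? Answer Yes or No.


Kraft sum = sum(2^(-l_i)) = 1.1484, need <= 1. Result: violated (a binary prefix-free code with these lengths cannot exist)

No


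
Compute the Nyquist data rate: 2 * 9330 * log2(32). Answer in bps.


Rate = 2 * B * log2(M) = 2 * 9330 * 5.0 = 93300.0

93300.0 bps


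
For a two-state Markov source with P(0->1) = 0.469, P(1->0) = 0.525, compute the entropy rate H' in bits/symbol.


Stationary distribution: pi_0 = p10/(p01+p10) = 0.5282, pi_1 = 0.4718. Entropy rate H' = pi_0*H(p01) + pi_1*H(p10) = 0.5282*0.9972 + 0.4718*0.9982 = 0.9977

0.9977 bits/symbol


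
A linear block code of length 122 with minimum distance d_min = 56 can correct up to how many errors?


Correction capability = floor((d-1)/2) = floor((56-1)/2) = 27

27 errors


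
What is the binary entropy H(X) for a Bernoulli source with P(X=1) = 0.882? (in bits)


H = -p*log2(p) - (1-p)*log2(1-p). -0.882*log2(0.882) = 0.159774; -0.118*log2(0.118) = 0.363811. H = 0.159774 + 0.363811 = 0.5236

0.5236 bits


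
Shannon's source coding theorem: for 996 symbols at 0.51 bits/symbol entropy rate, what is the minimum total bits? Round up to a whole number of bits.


Minimum bits >= n * H = 996 * 0.51 = 507.96, rounded up to a whole number of bits = 508

508 bits


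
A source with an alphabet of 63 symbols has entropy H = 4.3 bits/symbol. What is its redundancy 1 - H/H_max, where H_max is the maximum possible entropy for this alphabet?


H_max = log2(K) = log2(63) = 5.9773 bits/symbol. Redundancy = 1 - H/H_max = 1 - 4.3/5.9773 = 1 - 0.7194 = 0.2806

0.2806


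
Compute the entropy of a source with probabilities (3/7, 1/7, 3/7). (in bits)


H = -sum(p_i * log2(p_i)). Terms: -(3/7)*log2(3/7) = 0.523882; -(1/7)*log2(1/7) = 0.401051; -(3/7)*log2(3/7) = 0.523882. H = 0.523882 + 0.401051 + 0.523882 = 1.4488

1.4488 bits


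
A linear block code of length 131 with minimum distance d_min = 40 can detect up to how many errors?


Detection capability = d_min - 1 = 40 - 1 = 39

39 errors


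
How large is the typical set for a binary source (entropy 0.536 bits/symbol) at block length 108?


log2|A_typical| = nH = 108 * 0.536 = 57.888, so |A_typical| ~ 2^57.888 = 2.667e+17

2.667e+17


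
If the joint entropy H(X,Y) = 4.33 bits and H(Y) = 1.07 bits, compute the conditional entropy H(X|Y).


H(X|Y) = H(X,Y) - H(Y) = 4.33 - 1.07 = 3.26

3.26 bits


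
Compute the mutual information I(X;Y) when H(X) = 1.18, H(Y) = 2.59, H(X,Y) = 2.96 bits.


I(X;Y) = H(X) + H(Y) - H(X,Y) = 1.18 + 2.59 - 2.96 = 0.81

0.81 bits


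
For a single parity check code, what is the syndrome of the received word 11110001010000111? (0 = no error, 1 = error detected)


Syndrome = XOR of all bits = 1 XOR 1 XOR 1 XOR 1 XOR 0 XOR 0 XOR 0 XOR 1 XOR 0 XOR 1 XOR 0 XOR 0 XOR 0 XOR 0 XOR 1 XOR 1 XOR 1 = 1

1


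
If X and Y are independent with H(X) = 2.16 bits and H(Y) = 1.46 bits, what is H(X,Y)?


For independent variables, H(X,Y) = H(X) + H(Y) = 2.16 + 1.46 = 3.62

3.62 bits


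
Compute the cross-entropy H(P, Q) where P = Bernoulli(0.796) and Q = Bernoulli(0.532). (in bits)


H(P,Q) = -p*log2(q) - (1-p)*log2(1-q). -0.796*log2(0.532) = 0.724759; -0.204*log2(0.468) = 0.223466. H(P,Q) = 0.724759 + 0.223466 = 0.9482

0.9482 bits


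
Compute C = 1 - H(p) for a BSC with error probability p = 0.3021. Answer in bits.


H(p) = -p*log2(p) - (1-p)*log2(1-p) = -0.3021*log2(0.3021) - 0.6979*log2(0.6979) = 0.521697 + 0.362146 = 0.8838. C = 1 - H(p) = 1 - 0.8838 = 0.1162

0.1162 bits


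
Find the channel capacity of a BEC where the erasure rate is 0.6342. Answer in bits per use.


C = 1 - epsilon = 1 - 0.6342 = 0.3658

0.3658 bits


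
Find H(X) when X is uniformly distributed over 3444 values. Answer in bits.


H = log2(n) = log2(3444) = 11.7499

11.7499 bits


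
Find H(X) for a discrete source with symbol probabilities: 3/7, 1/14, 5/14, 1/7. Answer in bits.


H = -sum(p_i * log2(p_i)). Terms: -(3/7)*log2(3/7) = 0.523882; -(1/14)*log2(1/14) = 0.271954; -(5/14)*log2(5/14) = 0.530510; -(1/7)*log2(1/7) = 0.401051. H = 0.523882 + 0.271954 + 0.530510 + 0.401051 = 1.7274

1.7274 bits


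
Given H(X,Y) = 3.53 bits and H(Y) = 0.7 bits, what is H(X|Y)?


H(X|Y) = H(X,Y) - H(Y) = 3.53 - 0.7 = 2.83

2.83 bits


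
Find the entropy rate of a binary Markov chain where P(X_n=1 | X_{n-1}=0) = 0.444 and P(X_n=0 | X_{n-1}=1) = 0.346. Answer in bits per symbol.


Stationary distribution: pi_0 = p10/(p01+p10) = 0.438, pi_1 = 0.562. Entropy rate H' = pi_0*H(p01) + pi_1*H(p10) = 0.438*0.9909 + 0.562*0.9304 = 0.9569

0.9569 bits/symbol


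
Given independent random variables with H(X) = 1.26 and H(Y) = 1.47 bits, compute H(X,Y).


For independent variables, H(X,Y) = H(X) + H(Y) = 1.26 + 1.47 = 2.73

2.73 bits


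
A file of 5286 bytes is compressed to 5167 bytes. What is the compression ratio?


Ratio = original / compressed = 5286 / 5167 = 1.023

1.023


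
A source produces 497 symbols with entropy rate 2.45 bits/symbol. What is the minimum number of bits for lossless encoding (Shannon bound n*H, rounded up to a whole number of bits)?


Minimum bits >= n * H = 497 * 2.45 = 1217.65, rounded up to a whole number of bits = 1218

1218 bits


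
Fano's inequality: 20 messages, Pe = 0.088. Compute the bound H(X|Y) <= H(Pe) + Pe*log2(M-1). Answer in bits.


H(Pe) = -Pe*log2(Pe) - (1-Pe)*log2(1-Pe) = -0.088*log2(0.088) - 0.912*log2(0.912) = 0.308559 + 0.121200 = 0.4298. Pe*log2(M-1) = 0.088*log2(19) = 0.373818. Bound = H(Pe) + Pe*log2(M-1) = 0.308559 + 0.121200 + 0.373818 = 0.8036

0.8036 bits


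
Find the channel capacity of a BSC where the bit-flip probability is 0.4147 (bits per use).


H(p) = -p*log2(p) - (1-p)*log2(1-p) = -0.4147*log2(0.4147) - 0.5853*log2(0.5853) = 0.526611 + 0.452292 = 0.9789. C = 1 - H(p) = 1 - 0.9789 = 0.0211

0.0211 bits


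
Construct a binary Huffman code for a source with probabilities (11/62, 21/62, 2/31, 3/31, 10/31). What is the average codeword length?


Huffman construction (repeatedly merge the two least-probable nodes; each merge adds 1 bit to every symbol beneath it): 2/31 + 3/31 = 5/31; 5/31 + 11/62 = 21/62; 10/31 + 21/62 = 41/62; 21/62 + 41/62 = 1. Resulting codeword lengths (in the order the probabilities were given): (2, 2, 3, 3, 2). L_avg = sum(p_i * l_i) = 11/62*2 + 21/62*2 + 2/31*3 + 3/31*3 + 10/31*2 = 67/31 = 2.1613

2.1613 bits


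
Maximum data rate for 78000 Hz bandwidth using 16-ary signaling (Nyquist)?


Rate = 2 * B * log2(M) = 2 * 78000 * 4.0 = 624000.0

624000.0 bps


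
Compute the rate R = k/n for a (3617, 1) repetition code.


Rate = k/n = 1/3617

1/3617


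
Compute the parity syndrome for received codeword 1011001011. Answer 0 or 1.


Syndrome = XOR of all bits = 1 XOR 0 XOR 1 XOR 1 XOR 0 XOR 0 XOR 1 XOR 0 XOR 1 XOR 1 = 0

0


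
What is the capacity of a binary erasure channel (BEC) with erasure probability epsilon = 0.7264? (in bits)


C = 1 - epsilon = 1 - 0.7264 = 0.2736

0.2736 bits
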